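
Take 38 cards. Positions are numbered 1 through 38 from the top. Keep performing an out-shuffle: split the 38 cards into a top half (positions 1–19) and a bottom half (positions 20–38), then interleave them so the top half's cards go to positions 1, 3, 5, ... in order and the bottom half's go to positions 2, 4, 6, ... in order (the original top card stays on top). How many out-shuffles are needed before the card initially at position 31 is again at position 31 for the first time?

Follow position 31 under repeated out-shuffles:
31 → 24 → 10 → 19 → 37 → 36 → 34 → 30 → ... → 31 (length 36)
It first returns after 36 out-shuffles.

36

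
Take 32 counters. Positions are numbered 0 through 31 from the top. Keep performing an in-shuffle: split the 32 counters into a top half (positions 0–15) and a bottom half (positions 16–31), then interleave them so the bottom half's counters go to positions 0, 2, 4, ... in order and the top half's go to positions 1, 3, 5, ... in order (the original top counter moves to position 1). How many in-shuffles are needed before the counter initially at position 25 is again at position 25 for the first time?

Follow position 25 under repeated in-shuffles:
25 → 18 → 4 → 9 → 19 → 6 → 13 → 27 → 22 → 12 → 25
It first returns after 10 in-shuffles.

10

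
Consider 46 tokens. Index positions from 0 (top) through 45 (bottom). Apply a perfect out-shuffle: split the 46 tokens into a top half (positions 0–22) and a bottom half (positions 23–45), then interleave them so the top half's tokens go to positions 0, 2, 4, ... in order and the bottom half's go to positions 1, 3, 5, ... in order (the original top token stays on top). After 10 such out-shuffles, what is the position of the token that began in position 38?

Track the token's position through each out-shuffle:
38 → 31 → 17 → 34 → 23 → 1 → 2 → 4 → 8 → 16 → 32

32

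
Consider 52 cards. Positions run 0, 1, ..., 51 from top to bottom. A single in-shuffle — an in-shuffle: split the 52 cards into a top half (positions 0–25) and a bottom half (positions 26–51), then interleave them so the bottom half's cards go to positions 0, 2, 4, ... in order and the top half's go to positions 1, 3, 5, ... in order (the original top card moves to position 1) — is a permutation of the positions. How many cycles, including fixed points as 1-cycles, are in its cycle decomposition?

Trace each unvisited position around until it returns:
(0 1 3 7 15 31 ... len 52)
1 cycle in total.

1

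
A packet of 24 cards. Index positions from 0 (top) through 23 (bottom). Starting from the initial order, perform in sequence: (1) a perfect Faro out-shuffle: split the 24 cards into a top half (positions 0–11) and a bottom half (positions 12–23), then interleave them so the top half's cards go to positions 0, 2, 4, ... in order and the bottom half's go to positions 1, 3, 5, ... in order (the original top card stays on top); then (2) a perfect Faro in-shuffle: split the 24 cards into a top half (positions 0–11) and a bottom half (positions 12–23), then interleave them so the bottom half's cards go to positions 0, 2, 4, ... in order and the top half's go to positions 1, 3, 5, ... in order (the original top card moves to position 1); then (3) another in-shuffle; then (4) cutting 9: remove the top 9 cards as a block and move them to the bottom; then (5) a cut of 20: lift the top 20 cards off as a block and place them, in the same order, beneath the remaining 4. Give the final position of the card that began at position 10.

Track the card from position 10 forward through each operation:
  after op 1 (out-shuffle): 10 → 20
  after op 2 (in-shuffle): 20 → 16
  after op 3 (in-shuffle): 16 → 8
  after op 4 (cut 9): 8 → 23
  after op 5 (cut 20): 23 → 3

3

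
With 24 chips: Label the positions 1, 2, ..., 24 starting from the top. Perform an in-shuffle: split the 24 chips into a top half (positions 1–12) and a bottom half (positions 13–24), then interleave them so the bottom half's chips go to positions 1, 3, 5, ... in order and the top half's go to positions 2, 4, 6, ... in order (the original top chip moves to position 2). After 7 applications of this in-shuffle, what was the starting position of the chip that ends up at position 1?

17

Work backwards from position 1, undoing one in-shuffle at a time:
1 ← 13 ← 19 ← 22 ← 11 ← 18 ← 9 ← 17
So the chip now at position 1 started at position 17.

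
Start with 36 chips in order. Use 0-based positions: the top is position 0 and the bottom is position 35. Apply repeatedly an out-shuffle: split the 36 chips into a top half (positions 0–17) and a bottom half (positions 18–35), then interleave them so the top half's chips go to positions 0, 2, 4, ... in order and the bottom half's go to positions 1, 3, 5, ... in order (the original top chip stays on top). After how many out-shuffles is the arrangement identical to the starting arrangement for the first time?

The out-shuffle permutes the 36 positions with cycle lengths [1, 1, 3, 3, 4, 12, 12].
Every chip is home exactly when every cycle has completed a whole number of laps, i.e. after lcm(1, 3, 4, 12) = 12 out-shuffles.

12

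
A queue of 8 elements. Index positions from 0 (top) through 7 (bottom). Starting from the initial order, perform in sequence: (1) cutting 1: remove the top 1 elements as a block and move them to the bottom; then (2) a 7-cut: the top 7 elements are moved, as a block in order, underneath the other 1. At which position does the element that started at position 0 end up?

0

Track the element from position 0 forward through each operation:
  after op 1 (cut 1): 0 → 7
  after op 2 (cut 7): 7 → 0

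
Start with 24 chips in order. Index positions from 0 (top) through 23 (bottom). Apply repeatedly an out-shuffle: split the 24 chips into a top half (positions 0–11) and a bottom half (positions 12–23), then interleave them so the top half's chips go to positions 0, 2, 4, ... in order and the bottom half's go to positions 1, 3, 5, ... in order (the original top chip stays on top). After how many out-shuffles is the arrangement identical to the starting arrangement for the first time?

The out-shuffle permutes the 24 positions with cycle lengths [1, 1, 11, 11].
Every chip is home exactly when every cycle has completed a whole number of laps, i.e. after lcm(1, 11) = 11 out-shuffles.

11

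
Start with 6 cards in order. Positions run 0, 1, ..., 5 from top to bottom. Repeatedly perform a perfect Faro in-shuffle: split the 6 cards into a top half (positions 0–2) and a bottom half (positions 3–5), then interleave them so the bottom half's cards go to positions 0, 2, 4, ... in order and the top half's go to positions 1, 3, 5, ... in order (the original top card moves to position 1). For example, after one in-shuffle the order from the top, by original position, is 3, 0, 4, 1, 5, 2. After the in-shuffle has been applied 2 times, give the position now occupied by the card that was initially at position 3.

Track the card's position through each in-shuffle:
3 → 0 → 1

1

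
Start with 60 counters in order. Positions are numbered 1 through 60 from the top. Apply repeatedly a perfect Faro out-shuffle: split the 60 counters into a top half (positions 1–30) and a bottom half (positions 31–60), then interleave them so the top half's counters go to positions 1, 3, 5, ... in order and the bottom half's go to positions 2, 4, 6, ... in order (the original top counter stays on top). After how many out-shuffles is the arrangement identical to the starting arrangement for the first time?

58

The out-shuffle permutes the 60 positions with cycle lengths [1, 1, 58].
Every counter is home exactly when every cycle has completed a whole number of laps, i.e. after lcm(1, 58) = 58 out-shuffles.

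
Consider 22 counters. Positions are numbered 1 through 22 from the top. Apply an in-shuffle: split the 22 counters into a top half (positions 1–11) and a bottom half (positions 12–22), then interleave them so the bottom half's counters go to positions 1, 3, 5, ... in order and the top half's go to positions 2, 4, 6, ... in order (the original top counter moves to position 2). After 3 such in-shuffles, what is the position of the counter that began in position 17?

21

Track the counter's position through each in-shuffle:
17 → 11 → 22 → 21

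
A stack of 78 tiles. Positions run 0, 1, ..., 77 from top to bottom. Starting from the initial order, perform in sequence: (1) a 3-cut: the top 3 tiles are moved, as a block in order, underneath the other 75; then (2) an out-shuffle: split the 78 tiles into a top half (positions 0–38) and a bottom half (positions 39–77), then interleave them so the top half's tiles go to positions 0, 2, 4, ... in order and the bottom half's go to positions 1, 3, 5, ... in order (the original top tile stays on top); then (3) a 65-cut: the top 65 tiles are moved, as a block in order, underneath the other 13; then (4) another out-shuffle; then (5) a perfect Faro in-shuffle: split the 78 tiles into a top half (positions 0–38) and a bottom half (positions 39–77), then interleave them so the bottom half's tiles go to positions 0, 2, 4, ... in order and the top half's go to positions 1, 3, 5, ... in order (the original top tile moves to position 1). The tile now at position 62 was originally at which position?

14

Undo the operations in reverse order, starting from position 62:
  undo op 5 (in-shuffle, from bottom half): 62 ← 70
  undo op 4 (out-shuffle, from top half): 70 ← 35
  undo op 3 (cut 65): 35 ← 22
  undo op 2 (out-shuffle, from top half): 22 ← 11
  undo op 1 (cut 3): 11 ← 14
So the tile at position 62 came from original position 14.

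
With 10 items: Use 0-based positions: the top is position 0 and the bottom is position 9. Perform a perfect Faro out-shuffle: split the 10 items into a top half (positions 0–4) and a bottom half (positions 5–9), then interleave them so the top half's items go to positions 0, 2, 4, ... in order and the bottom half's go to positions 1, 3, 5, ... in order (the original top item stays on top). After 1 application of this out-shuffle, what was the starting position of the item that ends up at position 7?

8

Work backwards from position 7, undoing one out-shuffle at a time:
7 ← 8
So the item now at position 7 started at position 8.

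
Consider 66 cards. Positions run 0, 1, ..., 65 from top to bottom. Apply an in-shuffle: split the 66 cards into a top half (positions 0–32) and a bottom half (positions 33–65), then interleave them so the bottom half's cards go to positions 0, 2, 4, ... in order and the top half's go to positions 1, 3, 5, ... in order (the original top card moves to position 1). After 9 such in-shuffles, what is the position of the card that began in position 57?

Track the card's position through each in-shuffle:
57 → 48 → 30 → 61 → 56 → 46 → 26 → 53 → 40 → 14

14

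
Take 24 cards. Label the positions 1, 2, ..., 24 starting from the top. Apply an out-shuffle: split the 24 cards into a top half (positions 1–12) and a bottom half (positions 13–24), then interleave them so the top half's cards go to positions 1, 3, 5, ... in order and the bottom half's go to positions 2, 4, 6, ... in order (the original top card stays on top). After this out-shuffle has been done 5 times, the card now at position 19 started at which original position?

Work backwards from position 19, undoing one out-shuffle at a time:
19 ← 10 ← 17 ← 9 ← 5 ← 3
So the card now at position 19 started at position 3.

3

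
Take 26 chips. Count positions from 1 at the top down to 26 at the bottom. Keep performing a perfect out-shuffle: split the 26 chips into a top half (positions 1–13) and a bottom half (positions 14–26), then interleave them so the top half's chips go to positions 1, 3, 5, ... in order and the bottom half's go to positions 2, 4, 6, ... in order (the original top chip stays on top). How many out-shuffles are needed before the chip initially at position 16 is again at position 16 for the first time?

4

Follow position 16 under repeated out-shuffles:
16 → 6 → 11 → 21 → 16
It first returns after 4 out-shuffles.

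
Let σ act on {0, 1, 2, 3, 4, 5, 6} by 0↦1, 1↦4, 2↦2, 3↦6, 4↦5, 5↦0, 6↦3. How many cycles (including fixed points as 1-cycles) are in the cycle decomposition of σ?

3

Cycle decomposition: (0 1 4 5) (2) (3 6).
3 cycles.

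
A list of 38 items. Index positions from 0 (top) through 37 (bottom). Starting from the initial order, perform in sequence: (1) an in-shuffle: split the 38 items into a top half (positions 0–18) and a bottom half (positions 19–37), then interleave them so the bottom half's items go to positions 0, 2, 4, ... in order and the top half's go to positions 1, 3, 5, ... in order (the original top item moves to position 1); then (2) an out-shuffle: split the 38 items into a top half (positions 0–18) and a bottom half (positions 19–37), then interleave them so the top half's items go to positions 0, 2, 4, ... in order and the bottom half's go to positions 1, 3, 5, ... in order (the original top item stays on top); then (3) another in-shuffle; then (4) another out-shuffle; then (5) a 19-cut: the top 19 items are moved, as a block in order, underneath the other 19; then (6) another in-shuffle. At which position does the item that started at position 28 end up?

Track the item from position 28 forward through each operation:
  after op 1 (in-shuffle): 28 → 18
  after op 2 (out-shuffle): 18 → 36
  after op 3 (in-shuffle): 36 → 34
  after op 4 (out-shuffle): 34 → 31
  after op 5 (cut 19): 31 → 12
  after op 6 (in-shuffle): 12 → 25

25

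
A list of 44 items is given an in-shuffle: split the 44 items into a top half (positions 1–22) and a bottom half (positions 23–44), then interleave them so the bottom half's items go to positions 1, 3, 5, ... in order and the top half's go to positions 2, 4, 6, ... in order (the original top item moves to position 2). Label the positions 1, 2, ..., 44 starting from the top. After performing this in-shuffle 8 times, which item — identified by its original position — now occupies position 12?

Work backwards from position 12, undoing one in-shuffle at a time:
12 ← 6 ← 3 ← 24 ← 12 ← 6 ← 3 ← 24 ← 12
So the item now at position 12 started at position 12.

12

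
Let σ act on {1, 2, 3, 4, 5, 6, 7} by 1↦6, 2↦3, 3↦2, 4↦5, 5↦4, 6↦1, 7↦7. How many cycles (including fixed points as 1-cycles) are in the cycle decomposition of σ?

Cycle decomposition: (1 6) (2 3) (4 5) (7).
4 cycles.

4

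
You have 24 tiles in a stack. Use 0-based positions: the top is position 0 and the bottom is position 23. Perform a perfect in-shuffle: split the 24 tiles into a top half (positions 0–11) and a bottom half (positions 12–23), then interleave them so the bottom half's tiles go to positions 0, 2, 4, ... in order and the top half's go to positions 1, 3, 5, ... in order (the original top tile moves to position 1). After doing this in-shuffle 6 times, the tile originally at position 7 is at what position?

Track the tile's position through each in-shuffle:
7 → 15 → 6 → 13 → 2 → 5 → 11

11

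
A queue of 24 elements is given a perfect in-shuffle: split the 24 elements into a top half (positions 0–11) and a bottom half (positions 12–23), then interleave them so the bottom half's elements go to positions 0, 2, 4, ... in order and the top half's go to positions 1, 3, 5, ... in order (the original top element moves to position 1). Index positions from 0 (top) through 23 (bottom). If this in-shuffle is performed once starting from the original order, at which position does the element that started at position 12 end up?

0

Track the element's position through each in-shuffle:
12 → 0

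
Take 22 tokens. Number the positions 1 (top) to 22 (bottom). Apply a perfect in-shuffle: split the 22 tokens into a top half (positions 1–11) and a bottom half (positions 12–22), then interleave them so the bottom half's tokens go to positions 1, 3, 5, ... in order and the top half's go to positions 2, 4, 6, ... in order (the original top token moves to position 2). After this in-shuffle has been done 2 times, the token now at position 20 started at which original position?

Work backwards from position 20, undoing one in-shuffle at a time:
20 ← 10 ← 5
So the token now at position 20 started at position 5.

5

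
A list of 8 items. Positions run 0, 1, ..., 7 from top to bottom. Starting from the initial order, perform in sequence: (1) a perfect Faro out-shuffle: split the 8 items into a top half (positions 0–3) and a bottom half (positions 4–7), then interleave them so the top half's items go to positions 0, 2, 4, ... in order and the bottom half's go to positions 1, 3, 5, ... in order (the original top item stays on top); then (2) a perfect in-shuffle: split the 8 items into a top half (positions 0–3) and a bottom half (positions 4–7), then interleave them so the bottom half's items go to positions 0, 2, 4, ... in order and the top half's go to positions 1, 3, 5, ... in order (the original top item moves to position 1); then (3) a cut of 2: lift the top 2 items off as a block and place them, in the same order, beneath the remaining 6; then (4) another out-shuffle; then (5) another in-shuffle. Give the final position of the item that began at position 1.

4

Track the item from position 1 forward through each operation:
  after op 1 (out-shuffle): 1 → 2
  after op 2 (in-shuffle): 2 → 5
  after op 3 (cut 2): 5 → 3
  after op 4 (out-shuffle): 3 → 6
  after op 5 (in-shuffle): 6 → 4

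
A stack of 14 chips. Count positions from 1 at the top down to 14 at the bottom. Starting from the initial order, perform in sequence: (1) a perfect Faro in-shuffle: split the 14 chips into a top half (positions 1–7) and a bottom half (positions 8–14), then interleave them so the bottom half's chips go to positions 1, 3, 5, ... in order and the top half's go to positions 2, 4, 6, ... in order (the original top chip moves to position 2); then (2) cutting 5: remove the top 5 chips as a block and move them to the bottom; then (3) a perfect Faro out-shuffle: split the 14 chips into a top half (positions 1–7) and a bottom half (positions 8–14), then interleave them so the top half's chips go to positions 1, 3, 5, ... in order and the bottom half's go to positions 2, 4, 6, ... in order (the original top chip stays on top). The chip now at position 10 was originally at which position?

9

Undo the operations in reverse order, starting from position 10:
  undo op 3 (out-shuffle, from bottom half): 10 ← 12
  undo op 2 (cut 5): 12 ← 3
  undo op 1 (in-shuffle, from bottom half): 3 ← 9
So the chip at position 10 came from original position 9.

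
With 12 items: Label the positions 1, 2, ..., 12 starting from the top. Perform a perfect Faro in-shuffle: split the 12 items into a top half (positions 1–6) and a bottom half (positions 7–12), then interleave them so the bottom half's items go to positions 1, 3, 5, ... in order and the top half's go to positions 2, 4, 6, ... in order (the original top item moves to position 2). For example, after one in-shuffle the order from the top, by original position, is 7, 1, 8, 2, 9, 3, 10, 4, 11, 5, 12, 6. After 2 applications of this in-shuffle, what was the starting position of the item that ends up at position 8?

Work backwards from position 8, undoing one in-shuffle at a time:
8 ← 4 ← 2
So the item now at position 8 started at position 2.

2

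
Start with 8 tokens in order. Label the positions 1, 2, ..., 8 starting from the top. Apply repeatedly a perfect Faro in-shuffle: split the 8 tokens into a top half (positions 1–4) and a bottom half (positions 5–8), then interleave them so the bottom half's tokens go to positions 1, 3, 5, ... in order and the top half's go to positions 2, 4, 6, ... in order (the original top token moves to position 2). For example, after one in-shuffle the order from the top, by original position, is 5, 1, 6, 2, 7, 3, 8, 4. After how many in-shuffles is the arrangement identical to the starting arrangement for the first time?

The in-shuffle permutes the 8 positions with cycle lengths [2, 6].
Every token is home exactly when every cycle has completed a whole number of laps, i.e. after lcm(2, 6) = 6 in-shuffles.

6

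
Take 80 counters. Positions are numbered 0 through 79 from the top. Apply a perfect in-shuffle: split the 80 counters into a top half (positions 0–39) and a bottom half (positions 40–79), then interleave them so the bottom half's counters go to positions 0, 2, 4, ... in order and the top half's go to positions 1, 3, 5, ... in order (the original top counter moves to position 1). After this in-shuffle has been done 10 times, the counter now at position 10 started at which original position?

7

Work backwards from position 10, undoing one in-shuffle at a time:
10 ← 45 ← 22 ← 51 ← 25 ← 12 ← 46 ← 63 ← 31 ← 15 ← 7
So the counter now at position 10 started at position 7.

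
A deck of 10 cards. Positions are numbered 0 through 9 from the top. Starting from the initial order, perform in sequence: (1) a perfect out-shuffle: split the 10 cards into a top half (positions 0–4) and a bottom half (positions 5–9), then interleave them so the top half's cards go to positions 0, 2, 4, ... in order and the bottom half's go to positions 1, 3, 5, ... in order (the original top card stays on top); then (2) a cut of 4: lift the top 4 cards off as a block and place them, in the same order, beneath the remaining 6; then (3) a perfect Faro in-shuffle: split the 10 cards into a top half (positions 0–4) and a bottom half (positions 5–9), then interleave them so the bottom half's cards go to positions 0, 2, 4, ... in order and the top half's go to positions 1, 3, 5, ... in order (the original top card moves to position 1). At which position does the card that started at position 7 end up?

Track the card from position 7 forward through each operation:
  after op 1 (out-shuffle): 7 → 5
  after op 2 (cut 4): 5 → 1
  after op 3 (in-shuffle): 1 → 3

3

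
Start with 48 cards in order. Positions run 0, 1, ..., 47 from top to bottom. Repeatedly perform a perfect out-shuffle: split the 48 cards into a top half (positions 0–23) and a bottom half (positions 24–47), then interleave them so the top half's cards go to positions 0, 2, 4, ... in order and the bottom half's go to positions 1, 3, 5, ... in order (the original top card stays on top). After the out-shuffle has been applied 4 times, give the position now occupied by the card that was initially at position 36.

12

Track the card's position through each out-shuffle:
36 → 25 → 3 → 6 → 12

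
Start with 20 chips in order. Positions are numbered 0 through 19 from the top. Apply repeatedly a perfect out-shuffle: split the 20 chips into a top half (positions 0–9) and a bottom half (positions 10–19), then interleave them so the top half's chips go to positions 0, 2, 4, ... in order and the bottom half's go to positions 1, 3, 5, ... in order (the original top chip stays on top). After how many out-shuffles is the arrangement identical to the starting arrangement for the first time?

The out-shuffle permutes the 20 positions with cycle lengths [1, 1, 18].
Every chip is home exactly when every cycle has completed a whole number of laps, i.e. after lcm(1, 18) = 18 out-shuffles.

18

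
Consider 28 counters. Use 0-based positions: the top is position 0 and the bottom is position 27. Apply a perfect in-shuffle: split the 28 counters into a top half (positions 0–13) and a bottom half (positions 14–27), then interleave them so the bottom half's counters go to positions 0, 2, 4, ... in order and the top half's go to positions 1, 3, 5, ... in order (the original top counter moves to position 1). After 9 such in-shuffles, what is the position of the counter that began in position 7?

Track the counter's position through each in-shuffle:
7 → 15 → 2 → 5 → 11 → 23 → 18 → 8 → 17 → 6

6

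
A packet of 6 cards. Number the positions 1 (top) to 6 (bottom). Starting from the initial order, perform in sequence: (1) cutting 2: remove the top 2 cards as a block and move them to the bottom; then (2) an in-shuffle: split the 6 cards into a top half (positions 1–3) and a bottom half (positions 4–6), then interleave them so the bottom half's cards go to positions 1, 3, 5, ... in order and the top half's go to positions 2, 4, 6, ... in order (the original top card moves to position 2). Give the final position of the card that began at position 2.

5

Track the card from position 2 forward through each operation:
  after op 1 (cut 2): 2 → 6
  after op 2 (in-shuffle): 6 → 5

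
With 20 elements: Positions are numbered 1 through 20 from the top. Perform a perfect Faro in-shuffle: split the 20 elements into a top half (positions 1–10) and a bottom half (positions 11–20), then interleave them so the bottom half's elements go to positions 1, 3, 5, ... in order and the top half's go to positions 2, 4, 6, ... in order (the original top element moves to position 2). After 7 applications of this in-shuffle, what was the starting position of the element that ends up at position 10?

Work backwards from position 10, undoing one in-shuffle at a time:
10 ← 5 ← 13 ← 17 ← 19 ← 20 ← 10 ← 5
So the element now at position 10 started at position 5.

5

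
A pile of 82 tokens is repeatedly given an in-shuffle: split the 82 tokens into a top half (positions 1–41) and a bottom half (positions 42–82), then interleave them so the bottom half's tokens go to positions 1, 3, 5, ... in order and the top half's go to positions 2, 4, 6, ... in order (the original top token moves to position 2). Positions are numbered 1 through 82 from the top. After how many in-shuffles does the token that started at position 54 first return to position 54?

Follow position 54 under repeated in-shuffles:
54 → 25 → 50 → 17 → 34 → 68 → 53 → 23 → ... → 54 (length 82)
It first returns after 82 in-shuffles.

82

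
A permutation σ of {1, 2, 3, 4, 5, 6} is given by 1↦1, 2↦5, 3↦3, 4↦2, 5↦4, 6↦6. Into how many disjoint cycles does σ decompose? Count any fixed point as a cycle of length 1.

Cycle decomposition: (1) (2 5 4) (3) (6).
4 cycles.

4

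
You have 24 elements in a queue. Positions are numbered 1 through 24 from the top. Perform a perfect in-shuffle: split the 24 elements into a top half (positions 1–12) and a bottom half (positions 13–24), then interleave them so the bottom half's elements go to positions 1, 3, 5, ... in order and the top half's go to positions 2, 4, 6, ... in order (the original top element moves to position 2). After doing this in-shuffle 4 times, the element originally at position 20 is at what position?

Track the element's position through each in-shuffle:
20 → 15 → 5 → 10 → 20

20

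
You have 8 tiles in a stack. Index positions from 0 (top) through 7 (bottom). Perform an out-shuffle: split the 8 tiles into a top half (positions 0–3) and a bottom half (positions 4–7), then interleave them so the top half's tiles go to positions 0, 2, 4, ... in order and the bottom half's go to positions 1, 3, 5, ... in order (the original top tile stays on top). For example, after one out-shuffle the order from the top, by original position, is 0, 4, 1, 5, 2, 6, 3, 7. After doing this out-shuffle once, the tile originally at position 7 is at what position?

7

Position 7 is a fixed point of every out-shuffle, so the tile never moves.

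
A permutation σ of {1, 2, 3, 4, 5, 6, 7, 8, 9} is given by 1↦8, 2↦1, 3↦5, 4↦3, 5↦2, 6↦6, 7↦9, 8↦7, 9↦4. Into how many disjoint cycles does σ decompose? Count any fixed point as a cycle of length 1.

2

Cycle decomposition: (1 8 7 9 4 3 5 2) (6).
2 cycles.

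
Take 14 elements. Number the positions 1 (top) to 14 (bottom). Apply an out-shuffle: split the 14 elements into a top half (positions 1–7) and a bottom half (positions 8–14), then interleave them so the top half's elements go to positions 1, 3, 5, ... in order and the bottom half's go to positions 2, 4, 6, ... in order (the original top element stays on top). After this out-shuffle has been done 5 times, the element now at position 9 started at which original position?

Work backwards from position 9, undoing one out-shuffle at a time:
9 ← 5 ← 3 ← 2 ← 8 ← 11
So the element now at position 9 started at position 11.

11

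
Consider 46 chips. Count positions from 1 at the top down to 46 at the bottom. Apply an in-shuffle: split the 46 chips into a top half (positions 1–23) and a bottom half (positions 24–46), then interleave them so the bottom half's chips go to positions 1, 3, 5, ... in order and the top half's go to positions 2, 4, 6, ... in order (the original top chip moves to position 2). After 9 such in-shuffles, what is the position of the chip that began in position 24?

Track the chip's position through each in-shuffle:
24 → 1 → 2 → 4 → 8 → 16 → 32 → 17 → 34 → 21

21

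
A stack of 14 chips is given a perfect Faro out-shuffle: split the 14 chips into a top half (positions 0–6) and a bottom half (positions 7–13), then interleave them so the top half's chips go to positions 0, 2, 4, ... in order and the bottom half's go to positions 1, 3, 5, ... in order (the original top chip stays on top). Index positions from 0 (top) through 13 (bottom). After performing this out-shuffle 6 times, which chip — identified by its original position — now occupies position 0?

Work backwards from position 0, undoing one out-shuffle at a time:
0 ← 0 ← 0 ← 0 ← 0 ← 0 ← 0
So the chip now at position 0 started at position 0.

0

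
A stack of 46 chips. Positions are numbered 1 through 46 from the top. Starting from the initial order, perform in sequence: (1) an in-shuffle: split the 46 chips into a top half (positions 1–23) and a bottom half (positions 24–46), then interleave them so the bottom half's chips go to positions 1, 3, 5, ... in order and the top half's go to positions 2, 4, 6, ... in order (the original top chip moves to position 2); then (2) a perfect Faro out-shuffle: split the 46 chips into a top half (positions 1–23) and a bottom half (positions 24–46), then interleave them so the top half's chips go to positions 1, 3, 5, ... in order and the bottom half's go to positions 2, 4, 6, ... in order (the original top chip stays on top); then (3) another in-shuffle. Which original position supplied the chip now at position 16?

Undo the operations in reverse order, starting from position 16:
  undo op 3 (in-shuffle, from top half): 16 ← 8
  undo op 2 (out-shuffle, from bottom half): 8 ← 27
  undo op 1 (in-shuffle, from bottom half): 27 ← 37
So the chip at position 16 came from original position 37.

37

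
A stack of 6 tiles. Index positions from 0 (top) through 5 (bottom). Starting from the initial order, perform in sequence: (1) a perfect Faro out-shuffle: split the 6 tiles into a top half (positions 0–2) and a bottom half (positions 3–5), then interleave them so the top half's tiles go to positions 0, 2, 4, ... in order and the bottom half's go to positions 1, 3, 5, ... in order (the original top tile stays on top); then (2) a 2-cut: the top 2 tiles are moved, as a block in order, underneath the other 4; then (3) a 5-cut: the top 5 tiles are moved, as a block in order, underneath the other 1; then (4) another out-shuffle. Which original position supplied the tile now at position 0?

3

Undo the operations in reverse order, starting from position 0:
  undo op 4 (out-shuffle, from top half): 0 ← 0
  undo op 3 (cut 5): 0 ← 5
  undo op 2 (cut 2): 5 ← 1
  undo op 1 (out-shuffle, from bottom half): 1 ← 3
So the tile at position 0 came from original position 3.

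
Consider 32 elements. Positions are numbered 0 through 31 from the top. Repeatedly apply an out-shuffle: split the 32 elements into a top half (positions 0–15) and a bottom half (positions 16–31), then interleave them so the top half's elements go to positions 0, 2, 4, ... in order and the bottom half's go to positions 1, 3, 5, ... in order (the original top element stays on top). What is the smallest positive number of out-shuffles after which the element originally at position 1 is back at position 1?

5

Follow position 1 under repeated out-shuffles:
1 → 2 → 4 → 8 → 16 → 1
It first returns after 5 out-shuffles.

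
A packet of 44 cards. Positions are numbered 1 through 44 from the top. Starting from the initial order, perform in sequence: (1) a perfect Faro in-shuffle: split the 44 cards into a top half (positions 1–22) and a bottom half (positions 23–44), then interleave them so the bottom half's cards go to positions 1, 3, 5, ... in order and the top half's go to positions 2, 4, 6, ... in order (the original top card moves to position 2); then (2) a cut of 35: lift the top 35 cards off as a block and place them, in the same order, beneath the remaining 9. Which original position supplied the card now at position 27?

9

Undo the operations in reverse order, starting from position 27:
  undo op 2 (cut 35): 27 ← 18
  undo op 1 (in-shuffle, from top half): 18 ← 9
So the card at position 27 came from original position 9.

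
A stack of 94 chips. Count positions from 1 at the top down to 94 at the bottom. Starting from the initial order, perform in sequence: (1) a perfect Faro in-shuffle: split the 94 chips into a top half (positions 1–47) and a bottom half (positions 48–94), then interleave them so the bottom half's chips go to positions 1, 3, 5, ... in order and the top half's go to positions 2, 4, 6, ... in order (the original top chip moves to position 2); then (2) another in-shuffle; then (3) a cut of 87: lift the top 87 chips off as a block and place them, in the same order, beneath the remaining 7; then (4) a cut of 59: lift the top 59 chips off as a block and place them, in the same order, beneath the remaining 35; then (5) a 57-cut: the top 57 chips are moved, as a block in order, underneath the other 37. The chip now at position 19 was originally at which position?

56

Undo the operations in reverse order, starting from position 19:
  undo op 5 (cut 57): 19 ← 76
  undo op 4 (cut 59): 76 ← 41
  undo op 3 (cut 87): 41 ← 34
  undo op 2 (in-shuffle, from top half): 34 ← 17
  undo op 1 (in-shuffle, from bottom half): 17 ← 56
So the chip at position 19 came from original position 56.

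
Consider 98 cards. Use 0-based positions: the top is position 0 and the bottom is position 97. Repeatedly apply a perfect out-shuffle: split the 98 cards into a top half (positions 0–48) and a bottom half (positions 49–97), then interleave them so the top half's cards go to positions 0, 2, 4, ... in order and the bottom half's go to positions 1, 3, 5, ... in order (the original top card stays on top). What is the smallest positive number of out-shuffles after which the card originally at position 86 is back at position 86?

Follow position 86 under repeated out-shuffles:
86 → 75 → 53 → 9 → 18 → 36 → 72 → 47 → ... → 86 (length 48)
It first returns after 48 out-shuffles.

48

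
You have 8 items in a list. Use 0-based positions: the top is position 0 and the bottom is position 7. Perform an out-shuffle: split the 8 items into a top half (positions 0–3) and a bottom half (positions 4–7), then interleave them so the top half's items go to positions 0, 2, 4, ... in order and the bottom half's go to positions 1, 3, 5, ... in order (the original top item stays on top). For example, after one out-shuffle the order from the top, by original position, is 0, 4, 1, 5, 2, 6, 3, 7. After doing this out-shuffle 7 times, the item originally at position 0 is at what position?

0

Position 0 is a fixed point of every out-shuffle, so the item never moves.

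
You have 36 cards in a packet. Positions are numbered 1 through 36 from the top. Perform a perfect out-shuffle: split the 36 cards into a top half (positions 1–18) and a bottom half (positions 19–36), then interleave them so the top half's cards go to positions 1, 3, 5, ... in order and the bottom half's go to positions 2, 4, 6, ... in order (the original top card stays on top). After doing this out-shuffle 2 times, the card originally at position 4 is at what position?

13

Track the card's position through each out-shuffle:
4 → 7 → 13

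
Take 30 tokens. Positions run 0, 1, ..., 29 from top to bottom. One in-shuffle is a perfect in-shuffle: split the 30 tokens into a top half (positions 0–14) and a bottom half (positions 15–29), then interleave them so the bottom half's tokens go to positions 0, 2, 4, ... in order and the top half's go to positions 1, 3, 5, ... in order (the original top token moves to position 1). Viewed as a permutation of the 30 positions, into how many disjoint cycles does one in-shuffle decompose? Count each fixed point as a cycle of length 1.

6

Trace each unvisited position around until it returns:
(0 1 3 7 15) (2 5 11 23 16) (4 9 19 8 17) (6 13 27 24 18) (10 21 12 25 20) (14 29 28 26 22)
6 cycles in total.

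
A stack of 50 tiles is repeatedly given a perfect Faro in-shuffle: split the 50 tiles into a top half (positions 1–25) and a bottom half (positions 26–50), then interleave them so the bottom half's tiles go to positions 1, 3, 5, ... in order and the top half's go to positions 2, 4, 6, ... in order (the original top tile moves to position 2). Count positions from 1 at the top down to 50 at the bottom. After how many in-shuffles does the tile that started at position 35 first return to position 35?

Follow position 35 under repeated in-shuffles:
35 → 19 → 38 → 25 → 50 → 49 → 47 → 43 → 35
It first returns after 8 in-shuffles.

8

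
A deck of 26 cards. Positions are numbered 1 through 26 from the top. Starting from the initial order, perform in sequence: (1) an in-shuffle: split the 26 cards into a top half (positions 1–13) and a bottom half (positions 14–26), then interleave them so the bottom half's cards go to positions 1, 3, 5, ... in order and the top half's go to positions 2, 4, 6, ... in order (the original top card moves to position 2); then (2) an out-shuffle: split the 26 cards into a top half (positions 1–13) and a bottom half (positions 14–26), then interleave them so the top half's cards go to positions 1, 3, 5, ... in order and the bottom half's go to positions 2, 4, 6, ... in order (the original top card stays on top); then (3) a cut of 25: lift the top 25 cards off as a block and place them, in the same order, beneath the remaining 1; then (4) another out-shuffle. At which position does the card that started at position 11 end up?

12

Track the card from position 11 forward through each operation:
  after op 1 (in-shuffle): 11 → 22
  after op 2 (out-shuffle): 22 → 18
  after op 3 (cut 25): 18 → 19
  after op 4 (out-shuffle): 19 → 12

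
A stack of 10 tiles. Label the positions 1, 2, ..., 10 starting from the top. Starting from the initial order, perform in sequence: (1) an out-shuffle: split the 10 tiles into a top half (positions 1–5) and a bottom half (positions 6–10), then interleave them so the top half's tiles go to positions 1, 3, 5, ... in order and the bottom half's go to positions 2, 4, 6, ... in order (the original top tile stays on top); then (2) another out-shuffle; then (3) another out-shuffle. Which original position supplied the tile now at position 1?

1

Undo the operations in reverse order, starting from position 1:
  undo op 3 (out-shuffle, from top half): 1 ← 1
  undo op 2 (out-shuffle, from top half): 1 ← 1
  undo op 1 (out-shuffle, from top half): 1 ← 1
So the tile at position 1 came from original position 1.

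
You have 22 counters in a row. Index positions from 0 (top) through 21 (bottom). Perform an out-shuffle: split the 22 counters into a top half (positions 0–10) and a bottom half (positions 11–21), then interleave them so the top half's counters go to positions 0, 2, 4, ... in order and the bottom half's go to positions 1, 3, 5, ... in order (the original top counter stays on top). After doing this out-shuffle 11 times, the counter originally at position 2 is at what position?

1

Track the counter's position through each out-shuffle:
2 → 4 → 8 → 16 → 11 → 1 → 2 → 4 → 8 → 16 → 11 → 1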